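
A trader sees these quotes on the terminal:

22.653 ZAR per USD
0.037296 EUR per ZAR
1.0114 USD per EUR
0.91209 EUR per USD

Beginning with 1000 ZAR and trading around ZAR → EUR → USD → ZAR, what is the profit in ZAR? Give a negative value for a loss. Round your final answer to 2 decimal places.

-145.50

1000 ZAR × 0.037296 = 37.296 EUR
37.296 EUR × 1.0114 = 37.7211744 USD
37.7211744 USD × 22.653 = 854.4977636832 ZAR
Net change: 854.4977636832 − 1000 = -145.5022363168 ZAR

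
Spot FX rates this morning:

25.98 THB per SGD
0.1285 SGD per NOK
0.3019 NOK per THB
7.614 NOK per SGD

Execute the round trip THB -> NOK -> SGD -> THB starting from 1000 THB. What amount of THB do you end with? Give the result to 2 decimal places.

1000 THB × 0.3019 = 301.9 NOK
301.9 NOK × 0.1285 = 38.79415 SGD
38.79415 SGD × 25.98 = 1007.872017 THB

1007.87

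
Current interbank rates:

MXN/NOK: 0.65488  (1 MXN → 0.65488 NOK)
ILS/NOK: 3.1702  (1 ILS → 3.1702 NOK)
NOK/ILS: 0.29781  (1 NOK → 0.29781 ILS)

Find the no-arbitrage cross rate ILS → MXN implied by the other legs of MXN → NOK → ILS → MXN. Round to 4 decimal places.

Known legs of the cycle: 0.65488 × 0.29781 = 0.1950298128
For no arbitrage the full-cycle product must be 1, so the missing rate is 1 / 0.1950298128 ≈ 5.127421.

5.1274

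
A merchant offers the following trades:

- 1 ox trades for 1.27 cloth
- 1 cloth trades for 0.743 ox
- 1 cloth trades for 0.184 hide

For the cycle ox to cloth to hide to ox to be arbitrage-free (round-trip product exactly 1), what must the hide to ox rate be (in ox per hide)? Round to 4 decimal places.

4.2794

Known legs of the cycle: 1.27 × 0.184 = 0.23368
For no arbitrage the full-cycle product must be 1, so the missing rate is 1 / 0.23368 ≈ 4.279356.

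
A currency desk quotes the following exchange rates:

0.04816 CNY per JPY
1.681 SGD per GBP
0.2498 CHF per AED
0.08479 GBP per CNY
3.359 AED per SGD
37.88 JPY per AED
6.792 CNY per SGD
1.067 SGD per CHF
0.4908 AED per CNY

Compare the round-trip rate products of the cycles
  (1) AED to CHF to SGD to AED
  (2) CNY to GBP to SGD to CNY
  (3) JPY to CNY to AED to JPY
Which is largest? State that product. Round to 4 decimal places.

(1) 0.2498 × 1.067 × 3.359 = 0.89530
(2) 0.08479 × 1.681 × 6.792 = 0.96808
(3) 0.04816 × 0.4908 × 37.88 = 0.89537
Highest is cycle (2) at 0.9681 (≤1, no arbitrage).

0.9681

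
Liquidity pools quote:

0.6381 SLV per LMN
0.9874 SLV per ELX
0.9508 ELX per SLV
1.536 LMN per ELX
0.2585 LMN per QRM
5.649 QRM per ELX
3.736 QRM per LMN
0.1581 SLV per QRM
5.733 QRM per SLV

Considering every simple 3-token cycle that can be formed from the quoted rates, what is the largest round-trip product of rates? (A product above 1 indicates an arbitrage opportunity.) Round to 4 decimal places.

SLV→QRM→LMN→SLV: 5.733 × 0.2585 × 0.6381 = 0.94565
SLV→ELX→LMN→SLV: 0.9508 × 1.536 × 0.6381 = 0.93190
SLV→ELX→QRM→SLV: 0.9508 × 5.649 × 0.1581 = 0.84917
Maximum is SLV→QRM→LMN→SLV at 0.9457; no arbitrage — every cycle loses value.

0.9457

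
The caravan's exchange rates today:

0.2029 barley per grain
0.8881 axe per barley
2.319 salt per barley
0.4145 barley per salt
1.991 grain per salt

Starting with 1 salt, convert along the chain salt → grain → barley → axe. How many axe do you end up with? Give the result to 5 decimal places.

0.35877

1 salt × 1.991 = 1.991 grain
1.991 grain × 0.2029 = 0.4039739 barley
0.4039739 barley × 0.8881 = 0.35876922059 axe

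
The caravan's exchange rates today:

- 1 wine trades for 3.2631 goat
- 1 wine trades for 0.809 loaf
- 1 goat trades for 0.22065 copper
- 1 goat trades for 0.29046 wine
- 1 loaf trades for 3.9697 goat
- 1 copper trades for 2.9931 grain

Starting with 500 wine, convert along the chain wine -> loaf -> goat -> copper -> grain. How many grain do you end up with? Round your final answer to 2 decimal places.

1060.48

500 wine × 0.809 = 404.5 loaf
404.5 loaf × 3.9697 = 1605.74365 goat
1605.74365 goat × 0.22065 = 354.3073363725 copper
354.3073363725 copper × 2.9931 = 1060.47728849652975 grain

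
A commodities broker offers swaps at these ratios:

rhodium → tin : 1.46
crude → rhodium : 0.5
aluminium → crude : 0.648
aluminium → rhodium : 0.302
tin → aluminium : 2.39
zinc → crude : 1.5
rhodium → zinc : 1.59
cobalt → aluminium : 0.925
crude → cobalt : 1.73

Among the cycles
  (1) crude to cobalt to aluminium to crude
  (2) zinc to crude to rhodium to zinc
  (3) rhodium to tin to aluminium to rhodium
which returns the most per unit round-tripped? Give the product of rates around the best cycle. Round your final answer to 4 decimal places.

(1) 1.73 × 0.925 × 0.648 = 1.03696
(2) 1.5 × 0.5 × 1.59 = 1.19250
(3) 1.46 × 2.39 × 0.302 = 1.05380
Highest is cycle (2) at 1.1925 (>1, arbitrage).

1.1925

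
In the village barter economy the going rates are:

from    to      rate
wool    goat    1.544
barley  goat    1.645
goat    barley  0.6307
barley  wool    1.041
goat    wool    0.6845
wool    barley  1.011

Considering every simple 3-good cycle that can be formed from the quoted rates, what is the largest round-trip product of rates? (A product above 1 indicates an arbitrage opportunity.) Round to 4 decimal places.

goat→wool→barley→goat: 0.6845 × 1.011 × 1.645 = 1.13839
goat→barley→wool→goat: 0.6307 × 1.041 × 1.544 = 1.01373
Maximum is goat→wool→barley→goat at 1.1384; arbitrage exists.

1.1384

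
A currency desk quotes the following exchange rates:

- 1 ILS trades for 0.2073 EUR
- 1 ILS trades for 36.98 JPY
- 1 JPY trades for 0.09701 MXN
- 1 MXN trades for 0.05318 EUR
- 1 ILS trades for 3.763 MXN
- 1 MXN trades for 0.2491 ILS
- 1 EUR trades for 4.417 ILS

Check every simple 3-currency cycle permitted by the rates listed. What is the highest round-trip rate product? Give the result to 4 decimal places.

0.8936

ILS→JPY→MXN→ILS: 36.98 × 0.09701 × 0.2491 = 0.89363
ILS→MXN→EUR→ILS: 3.763 × 0.05318 × 4.417 = 0.88391
Maximum is ILS→JPY→MXN→ILS at 0.8936; no arbitrage — every cycle loses value.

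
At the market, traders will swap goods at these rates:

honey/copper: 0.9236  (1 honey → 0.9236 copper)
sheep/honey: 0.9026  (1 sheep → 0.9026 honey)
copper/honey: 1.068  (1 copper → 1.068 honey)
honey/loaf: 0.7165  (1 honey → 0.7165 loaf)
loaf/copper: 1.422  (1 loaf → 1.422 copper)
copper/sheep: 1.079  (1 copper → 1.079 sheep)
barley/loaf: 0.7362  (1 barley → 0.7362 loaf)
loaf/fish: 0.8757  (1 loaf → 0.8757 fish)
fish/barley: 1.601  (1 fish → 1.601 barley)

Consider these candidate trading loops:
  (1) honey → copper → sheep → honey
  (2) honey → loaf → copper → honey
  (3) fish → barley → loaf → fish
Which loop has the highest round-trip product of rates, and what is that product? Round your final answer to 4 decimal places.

(1) 0.9236 × 1.079 × 0.9026 = 0.89950
(2) 0.7165 × 1.422 × 1.068 = 1.08815
(3) 1.601 × 0.7362 × 0.8757 = 1.03215
Highest is cycle (2) at 1.0881 (>1, arbitrage).

1.0881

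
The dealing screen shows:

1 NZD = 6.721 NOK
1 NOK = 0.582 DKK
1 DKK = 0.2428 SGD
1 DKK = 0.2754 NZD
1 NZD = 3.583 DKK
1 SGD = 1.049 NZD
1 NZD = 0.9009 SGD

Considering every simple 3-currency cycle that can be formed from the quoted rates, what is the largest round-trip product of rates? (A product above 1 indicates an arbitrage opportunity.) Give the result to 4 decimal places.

1.0773

DKK→NZD→NOK→DKK: 0.2754 × 6.721 × 0.582 = 1.07726
DKK→SGD→NZD→DKK: 0.2428 × 1.049 × 3.583 = 0.91258
Maximum is DKK→NZD→NOK→DKK at 1.0773; arbitrage exists.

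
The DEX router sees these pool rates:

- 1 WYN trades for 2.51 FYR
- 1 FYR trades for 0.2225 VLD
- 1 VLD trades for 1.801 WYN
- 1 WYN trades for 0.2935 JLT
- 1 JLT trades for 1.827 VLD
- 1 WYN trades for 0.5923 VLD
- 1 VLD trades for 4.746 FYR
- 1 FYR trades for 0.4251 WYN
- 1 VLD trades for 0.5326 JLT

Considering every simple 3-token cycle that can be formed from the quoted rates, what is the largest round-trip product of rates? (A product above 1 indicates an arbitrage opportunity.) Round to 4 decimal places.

1.1950

WYN→VLD→FYR→WYN: 0.5923 × 4.746 × 0.4251 = 1.19498
WYN→FYR→VLD→WYN: 2.51 × 0.2225 × 1.801 = 1.00581
JLT→VLD→WYN→JLT: 1.827 × 1.801 × 0.2935 = 0.96574
Maximum is WYN→VLD→FYR→WYN at 1.1950; arbitrage exists.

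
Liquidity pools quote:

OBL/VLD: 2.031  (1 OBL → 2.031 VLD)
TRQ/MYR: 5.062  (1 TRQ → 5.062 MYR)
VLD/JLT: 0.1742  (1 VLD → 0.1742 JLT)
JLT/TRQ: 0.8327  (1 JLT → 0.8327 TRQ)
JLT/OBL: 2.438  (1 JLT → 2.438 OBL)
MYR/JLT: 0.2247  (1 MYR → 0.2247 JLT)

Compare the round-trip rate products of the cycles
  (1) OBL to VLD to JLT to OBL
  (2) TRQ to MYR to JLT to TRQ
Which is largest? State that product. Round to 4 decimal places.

(1) 2.031 × 0.1742 × 2.438 = 0.86256
(2) 5.062 × 0.2247 × 0.8327 = 0.94714
Highest is cycle (2) at 0.9471 (≤1, no arbitrage).

0.9471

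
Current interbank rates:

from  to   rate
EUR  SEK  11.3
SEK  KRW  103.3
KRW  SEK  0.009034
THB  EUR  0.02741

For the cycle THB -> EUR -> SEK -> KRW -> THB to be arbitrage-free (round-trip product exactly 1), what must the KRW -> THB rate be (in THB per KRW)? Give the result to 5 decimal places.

Known legs of the cycle: 0.02741 × 11.3 × 103.3 = 31.9954189
For no arbitrage the full-cycle product must be 1, so the missing rate is 1 / 31.9954189 ≈ 0.0312545.

0.03125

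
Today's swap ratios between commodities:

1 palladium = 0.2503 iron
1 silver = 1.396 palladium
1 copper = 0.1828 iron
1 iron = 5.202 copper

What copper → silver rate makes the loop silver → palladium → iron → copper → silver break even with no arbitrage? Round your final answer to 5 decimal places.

Known legs of the cycle: 1.396 × 0.2503 × 5.202 = 1.8176765976
For no arbitrage the full-cycle product must be 1, so the missing rate is 1 / 1.8176765976 ≈ 0.5501529.

0.55015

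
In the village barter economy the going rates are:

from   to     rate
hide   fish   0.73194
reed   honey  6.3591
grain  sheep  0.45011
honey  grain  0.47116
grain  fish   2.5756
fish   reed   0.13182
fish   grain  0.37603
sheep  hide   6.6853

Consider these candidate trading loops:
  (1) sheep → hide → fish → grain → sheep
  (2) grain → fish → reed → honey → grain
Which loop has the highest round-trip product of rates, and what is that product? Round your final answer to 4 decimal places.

(1) 6.6853 × 0.73194 × 0.37603 × 0.45011 = 0.82820
(2) 2.5756 × 0.13182 × 6.3591 × 0.47116 = 1.01724
Highest is cycle (2) at 1.0172 (>1, arbitrage).

1.0172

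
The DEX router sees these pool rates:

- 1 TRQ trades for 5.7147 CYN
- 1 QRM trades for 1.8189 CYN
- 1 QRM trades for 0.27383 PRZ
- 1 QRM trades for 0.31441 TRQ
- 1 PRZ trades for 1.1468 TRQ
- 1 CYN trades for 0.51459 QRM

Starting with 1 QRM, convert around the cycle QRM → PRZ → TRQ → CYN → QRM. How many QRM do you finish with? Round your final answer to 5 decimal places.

0.92347

1 QRM × 0.27383 = 0.27383 PRZ
0.27383 PRZ × 1.1468 = 0.314028244 TRQ
0.314028244 TRQ × 5.7147 = 1.7945772059868 CYN
1.7945772059868 CYN × 0.51459 = 0.923471484428747412 QRM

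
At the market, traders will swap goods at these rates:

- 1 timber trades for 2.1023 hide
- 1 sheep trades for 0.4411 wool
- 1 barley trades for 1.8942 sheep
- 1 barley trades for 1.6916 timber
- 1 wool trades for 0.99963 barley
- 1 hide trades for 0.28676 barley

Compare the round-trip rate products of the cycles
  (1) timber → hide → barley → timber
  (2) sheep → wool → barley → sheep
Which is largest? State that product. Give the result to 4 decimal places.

1.0198

(1) 2.1023 × 0.28676 × 1.6916 = 1.01979
(2) 0.4411 × 0.99963 × 1.8942 = 0.83522
Highest is cycle (1) at 1.0198 (>1, arbitrage).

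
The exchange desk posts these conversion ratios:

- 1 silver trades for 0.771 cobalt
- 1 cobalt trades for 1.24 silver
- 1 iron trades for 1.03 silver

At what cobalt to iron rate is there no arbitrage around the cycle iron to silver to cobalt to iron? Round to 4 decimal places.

Known legs of the cycle: 1.03 × 0.771 = 0.79413
For no arbitrage the full-cycle product must be 1, so the missing rate is 1 / 0.79413 ≈ 1.259240.

1.2592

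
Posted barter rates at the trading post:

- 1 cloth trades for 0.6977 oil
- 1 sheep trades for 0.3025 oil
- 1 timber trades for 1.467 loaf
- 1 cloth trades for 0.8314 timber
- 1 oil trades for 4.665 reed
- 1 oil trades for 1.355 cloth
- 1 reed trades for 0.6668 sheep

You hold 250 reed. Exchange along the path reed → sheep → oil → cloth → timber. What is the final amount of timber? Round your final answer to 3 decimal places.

56.808

250 reed × 0.6668 = 166.7 sheep
166.7 sheep × 0.3025 = 50.42675 oil
50.42675 oil × 1.355 = 68.32824625 cloth
68.32824625 cloth × 0.8314 = 56.80810393225 timber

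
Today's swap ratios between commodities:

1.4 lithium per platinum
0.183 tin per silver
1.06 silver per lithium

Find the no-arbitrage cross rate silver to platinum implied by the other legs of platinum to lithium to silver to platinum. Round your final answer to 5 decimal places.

Known legs of the cycle: 1.4 × 1.06 = 1.484
For no arbitrage the full-cycle product must be 1, so the missing rate is 1 / 1.484 ≈ 0.6738544.

0.67385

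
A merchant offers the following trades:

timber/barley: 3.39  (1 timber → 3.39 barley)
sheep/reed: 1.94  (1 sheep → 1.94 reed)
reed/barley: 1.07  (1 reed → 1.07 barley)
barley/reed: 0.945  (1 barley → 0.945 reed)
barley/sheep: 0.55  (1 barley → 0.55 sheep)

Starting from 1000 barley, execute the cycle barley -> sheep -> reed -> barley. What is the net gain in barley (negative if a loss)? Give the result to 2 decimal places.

141.69

1000 barley × 0.55 = 550 sheep
550 sheep × 1.94 = 1067 reed
1067 reed × 1.07 = 1141.69 barley
Net change: 1141.69 − 1000 = 141.69 barley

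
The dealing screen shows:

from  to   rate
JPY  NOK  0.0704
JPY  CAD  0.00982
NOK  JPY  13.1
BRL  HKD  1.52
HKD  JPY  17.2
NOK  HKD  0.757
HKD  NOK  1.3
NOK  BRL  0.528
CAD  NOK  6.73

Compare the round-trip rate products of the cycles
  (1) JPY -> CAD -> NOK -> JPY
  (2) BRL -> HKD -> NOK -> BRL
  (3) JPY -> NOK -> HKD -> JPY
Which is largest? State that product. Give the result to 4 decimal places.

(1) 0.00982 × 6.73 × 13.1 = 0.86576
(2) 1.52 × 1.3 × 0.528 = 1.04333
(3) 0.0704 × 0.757 × 17.2 = 0.91664
Highest is cycle (2) at 1.0433 (>1, arbitrage).

1.0433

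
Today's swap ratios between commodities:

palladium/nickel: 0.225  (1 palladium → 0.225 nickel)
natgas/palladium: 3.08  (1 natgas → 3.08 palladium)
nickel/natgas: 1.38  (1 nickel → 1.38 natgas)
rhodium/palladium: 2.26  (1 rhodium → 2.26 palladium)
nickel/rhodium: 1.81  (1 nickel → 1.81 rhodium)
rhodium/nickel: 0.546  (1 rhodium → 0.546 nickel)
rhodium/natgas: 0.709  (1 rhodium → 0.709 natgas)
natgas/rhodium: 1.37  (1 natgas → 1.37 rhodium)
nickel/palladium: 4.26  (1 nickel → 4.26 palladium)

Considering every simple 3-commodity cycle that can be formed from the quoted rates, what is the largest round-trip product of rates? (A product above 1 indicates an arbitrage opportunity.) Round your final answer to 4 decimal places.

natgas→rhodium→nickel→natgas: 1.37 × 0.546 × 1.38 = 1.03227
natgas→palladium→nickel→natgas: 3.08 × 0.225 × 1.38 = 0.95634
nickel→rhodium→palladium→nickel: 1.81 × 2.26 × 0.225 = 0.92039
Maximum is natgas→rhodium→nickel→natgas at 1.0323; arbitrage exists.

1.0323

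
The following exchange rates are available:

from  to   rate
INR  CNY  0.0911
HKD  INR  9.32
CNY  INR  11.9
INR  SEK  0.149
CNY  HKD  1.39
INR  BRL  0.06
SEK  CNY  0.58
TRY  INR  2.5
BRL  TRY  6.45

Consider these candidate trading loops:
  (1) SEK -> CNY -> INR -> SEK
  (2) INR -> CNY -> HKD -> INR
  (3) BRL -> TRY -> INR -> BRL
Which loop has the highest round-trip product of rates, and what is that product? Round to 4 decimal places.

(1) 0.58 × 11.9 × 0.149 = 1.02840
(2) 0.0911 × 1.39 × 9.32 = 1.18018
(3) 6.45 × 2.5 × 0.06 = 0.96750
Highest is cycle (2) at 1.1802 (>1, arbitrage).

1.1802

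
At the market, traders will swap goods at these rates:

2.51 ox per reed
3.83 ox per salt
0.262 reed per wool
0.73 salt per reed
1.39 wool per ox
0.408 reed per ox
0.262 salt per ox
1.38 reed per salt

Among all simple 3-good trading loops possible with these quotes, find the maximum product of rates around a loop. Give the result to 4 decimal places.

1.1407

reed→salt→ox→reed: 0.73 × 3.83 × 0.408 = 1.14073
reed→ox→wool→reed: 2.51 × 1.39 × 0.262 = 0.91409
reed→ox→salt→reed: 2.51 × 0.262 × 1.38 = 0.90752
Maximum is reed→salt→ox→reed at 1.1407; arbitrage exists.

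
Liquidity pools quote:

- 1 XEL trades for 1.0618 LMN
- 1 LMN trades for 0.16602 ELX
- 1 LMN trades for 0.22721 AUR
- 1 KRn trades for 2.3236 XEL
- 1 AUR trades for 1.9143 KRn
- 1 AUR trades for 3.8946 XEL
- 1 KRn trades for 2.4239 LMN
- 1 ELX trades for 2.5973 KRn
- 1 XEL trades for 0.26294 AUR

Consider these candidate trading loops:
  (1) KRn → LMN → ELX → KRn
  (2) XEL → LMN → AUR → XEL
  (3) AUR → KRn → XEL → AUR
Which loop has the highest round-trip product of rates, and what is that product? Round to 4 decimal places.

(1) 2.4239 × 0.16602 × 2.5973 = 1.04519
(2) 1.0618 × 0.22721 × 3.8946 = 0.93958
(3) 1.9143 × 2.3236 × 0.26294 = 1.16957
Highest is cycle (3) at 1.1696 (>1, arbitrage).

1.1696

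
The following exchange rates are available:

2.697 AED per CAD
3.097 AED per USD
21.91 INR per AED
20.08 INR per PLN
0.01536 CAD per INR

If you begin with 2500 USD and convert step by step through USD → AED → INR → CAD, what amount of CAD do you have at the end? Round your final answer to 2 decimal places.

2500 USD × 3.097 = 7742.5 AED
7742.5 AED × 21.91 = 169638.175 INR
169638.175 INR × 0.01536 = 2605.642368 CAD

2605.64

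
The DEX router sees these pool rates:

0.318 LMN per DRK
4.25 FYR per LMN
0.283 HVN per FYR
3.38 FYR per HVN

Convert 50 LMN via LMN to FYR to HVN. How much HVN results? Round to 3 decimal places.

60.138

50 LMN × 4.25 = 212.5 FYR
212.5 FYR × 0.283 = 60.1375 HVN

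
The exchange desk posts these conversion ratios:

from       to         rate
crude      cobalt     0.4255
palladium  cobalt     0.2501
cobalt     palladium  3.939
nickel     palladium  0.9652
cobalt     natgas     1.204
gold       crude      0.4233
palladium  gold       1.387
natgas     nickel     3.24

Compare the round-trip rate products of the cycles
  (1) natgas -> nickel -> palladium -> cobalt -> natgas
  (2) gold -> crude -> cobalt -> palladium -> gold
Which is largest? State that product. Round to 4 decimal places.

(1) 3.24 × 0.9652 × 0.2501 × 1.204 = 0.94168
(2) 0.4233 × 0.4255 × 3.939 × 1.387 = 0.98403
Highest is cycle (2) at 0.9840 (≤1, no arbitrage).

0.9840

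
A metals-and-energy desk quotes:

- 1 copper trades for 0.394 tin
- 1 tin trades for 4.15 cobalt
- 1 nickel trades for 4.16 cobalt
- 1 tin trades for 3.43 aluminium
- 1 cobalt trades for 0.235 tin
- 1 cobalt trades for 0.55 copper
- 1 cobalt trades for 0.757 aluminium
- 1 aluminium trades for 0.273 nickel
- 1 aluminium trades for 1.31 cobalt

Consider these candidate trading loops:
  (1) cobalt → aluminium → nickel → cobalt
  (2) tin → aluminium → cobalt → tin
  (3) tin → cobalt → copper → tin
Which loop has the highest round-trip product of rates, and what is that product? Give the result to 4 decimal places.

(1) 0.757 × 0.273 × 4.16 = 0.85971
(2) 3.43 × 1.31 × 0.235 = 1.05593
(3) 4.15 × 0.55 × 0.394 = 0.89931
Highest is cycle (2) at 1.0559 (>1, arbitrage).

1.0559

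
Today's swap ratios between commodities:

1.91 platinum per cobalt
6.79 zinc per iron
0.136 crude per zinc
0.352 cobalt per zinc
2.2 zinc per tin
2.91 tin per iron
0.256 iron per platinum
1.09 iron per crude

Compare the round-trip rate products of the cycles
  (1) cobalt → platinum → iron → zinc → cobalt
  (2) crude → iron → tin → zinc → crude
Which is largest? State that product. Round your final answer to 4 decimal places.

(1) 1.91 × 0.256 × 6.79 × 0.352 = 1.16865
(2) 1.09 × 2.91 × 2.2 × 0.136 = 0.94903
Highest is cycle (1) at 1.1687 (>1, arbitrage).

1.1687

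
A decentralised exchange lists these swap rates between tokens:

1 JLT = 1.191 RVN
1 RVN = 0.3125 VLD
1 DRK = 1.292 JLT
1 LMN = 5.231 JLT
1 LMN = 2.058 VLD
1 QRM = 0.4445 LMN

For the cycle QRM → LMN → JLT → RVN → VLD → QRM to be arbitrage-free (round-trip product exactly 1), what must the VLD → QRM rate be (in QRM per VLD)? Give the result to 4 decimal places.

Known legs of the cycle: 0.4445 × 5.231 × 1.191 × 0.3125 = 0.86540274515625
For no arbitrage the full-cycle product must be 1, so the missing rate is 1 / 0.86540274515625 ≈ 1.155531.

1.1555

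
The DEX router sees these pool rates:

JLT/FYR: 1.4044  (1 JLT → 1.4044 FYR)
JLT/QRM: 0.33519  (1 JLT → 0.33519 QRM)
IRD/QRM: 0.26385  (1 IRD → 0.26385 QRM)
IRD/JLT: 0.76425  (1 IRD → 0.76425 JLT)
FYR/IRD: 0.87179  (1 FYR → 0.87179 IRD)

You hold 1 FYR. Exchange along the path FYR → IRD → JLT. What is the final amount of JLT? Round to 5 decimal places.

1 FYR × 0.87179 = 0.87179 IRD
0.87179 IRD × 0.76425 = 0.6662655075 JLT

0.66627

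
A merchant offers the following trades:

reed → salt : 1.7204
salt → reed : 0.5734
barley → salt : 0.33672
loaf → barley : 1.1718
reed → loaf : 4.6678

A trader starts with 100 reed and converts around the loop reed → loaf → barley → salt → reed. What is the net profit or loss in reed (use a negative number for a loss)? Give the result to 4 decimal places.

5.6069

100 reed × 4.6678 = 466.78 loaf
466.78 loaf × 1.1718 = 546.972804 barley
546.972804 barley × 0.33672 = 184.17668256288 salt
184.17668256288 salt × 0.5734 = 105.606909781555392 reed
Net change: 105.606909781555392 − 100 = 5.606909781555392 reed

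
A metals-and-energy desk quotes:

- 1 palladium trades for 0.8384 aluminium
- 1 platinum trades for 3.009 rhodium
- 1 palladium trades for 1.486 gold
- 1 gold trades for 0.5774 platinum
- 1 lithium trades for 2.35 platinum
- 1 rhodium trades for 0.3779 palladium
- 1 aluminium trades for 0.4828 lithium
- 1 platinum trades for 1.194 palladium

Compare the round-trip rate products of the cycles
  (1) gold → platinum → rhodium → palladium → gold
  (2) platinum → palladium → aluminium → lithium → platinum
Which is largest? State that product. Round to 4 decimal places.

1.1358

(1) 0.5774 × 3.009 × 0.3779 × 1.486 = 0.97565
(2) 1.194 × 0.8384 × 0.4828 × 2.35 = 1.13577
Highest is cycle (2) at 1.1358 (>1, arbitrage).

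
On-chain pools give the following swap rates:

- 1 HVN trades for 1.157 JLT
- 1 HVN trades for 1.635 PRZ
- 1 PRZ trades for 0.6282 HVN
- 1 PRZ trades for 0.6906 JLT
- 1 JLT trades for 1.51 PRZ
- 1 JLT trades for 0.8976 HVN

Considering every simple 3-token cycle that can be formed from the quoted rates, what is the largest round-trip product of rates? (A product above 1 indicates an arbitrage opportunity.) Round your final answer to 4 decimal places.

1.0975

JLT→PRZ→HVN→JLT: 1.51 × 0.6282 × 1.157 = 1.09751
JLT→HVN→PRZ→JLT: 0.8976 × 1.635 × 0.6906 = 1.01351
Maximum is JLT→PRZ→HVN→JLT at 1.0975; arbitrage exists.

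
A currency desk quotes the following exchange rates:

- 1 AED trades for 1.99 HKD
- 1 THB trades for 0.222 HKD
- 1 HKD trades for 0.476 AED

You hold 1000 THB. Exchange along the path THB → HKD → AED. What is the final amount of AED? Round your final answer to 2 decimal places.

105.67

1000 THB × 0.222 = 222 HKD
222 HKD × 0.476 = 105.672 AED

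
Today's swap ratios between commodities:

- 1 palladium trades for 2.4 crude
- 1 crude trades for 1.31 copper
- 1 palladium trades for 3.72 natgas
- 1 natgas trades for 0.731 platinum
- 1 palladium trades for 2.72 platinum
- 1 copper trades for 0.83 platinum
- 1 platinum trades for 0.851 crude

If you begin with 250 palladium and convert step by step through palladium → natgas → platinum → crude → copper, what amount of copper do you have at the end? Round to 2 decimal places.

757.88

250 palladium × 3.72 = 930 natgas
930 natgas × 0.731 = 679.83 platinum
679.83 platinum × 0.851 = 578.53533 crude
578.53533 crude × 1.31 = 757.8812823 copper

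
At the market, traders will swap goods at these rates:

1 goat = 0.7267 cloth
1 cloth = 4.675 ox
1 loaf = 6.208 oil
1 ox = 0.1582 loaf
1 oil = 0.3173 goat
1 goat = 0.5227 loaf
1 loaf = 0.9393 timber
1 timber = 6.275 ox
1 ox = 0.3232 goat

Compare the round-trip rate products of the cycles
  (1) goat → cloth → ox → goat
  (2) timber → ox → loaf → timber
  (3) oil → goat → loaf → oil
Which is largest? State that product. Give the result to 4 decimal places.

(1) 0.7267 × 4.675 × 0.3232 = 1.09801
(2) 6.275 × 0.1582 × 0.9393 = 0.93245
(3) 0.3173 × 0.5227 × 6.208 = 1.02961
Highest is cycle (1) at 1.0980 (>1, arbitrage).

1.0980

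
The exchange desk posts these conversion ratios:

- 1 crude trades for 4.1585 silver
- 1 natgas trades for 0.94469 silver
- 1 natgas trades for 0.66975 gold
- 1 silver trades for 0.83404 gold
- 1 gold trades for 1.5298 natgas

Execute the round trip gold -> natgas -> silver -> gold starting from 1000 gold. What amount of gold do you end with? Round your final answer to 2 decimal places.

1000 gold × 1.5298 = 1529.8 natgas
1529.8 natgas × 0.94469 = 1445.186762 silver
1445.186762 silver × 0.83404 = 1205.34356697848 gold

1205.34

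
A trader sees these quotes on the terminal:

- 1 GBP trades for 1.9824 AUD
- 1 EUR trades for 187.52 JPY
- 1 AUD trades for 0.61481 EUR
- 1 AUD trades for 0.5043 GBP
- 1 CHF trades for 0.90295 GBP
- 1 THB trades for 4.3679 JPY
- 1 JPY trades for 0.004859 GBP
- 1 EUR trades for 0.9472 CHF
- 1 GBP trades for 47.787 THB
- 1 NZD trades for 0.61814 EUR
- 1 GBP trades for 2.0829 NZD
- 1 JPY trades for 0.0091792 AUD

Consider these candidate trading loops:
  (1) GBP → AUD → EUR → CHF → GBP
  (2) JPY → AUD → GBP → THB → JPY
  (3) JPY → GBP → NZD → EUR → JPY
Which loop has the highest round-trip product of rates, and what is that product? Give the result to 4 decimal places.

(1) 1.9824 × 0.61481 × 0.9472 × 0.90295 = 1.04241
(2) 0.0091792 × 0.5043 × 47.787 × 4.3679 = 0.96622
(3) 0.004859 × 2.0829 × 0.61814 × 187.52 = 1.17314
Highest is cycle (3) at 1.1731 (>1, arbitrage).

1.1731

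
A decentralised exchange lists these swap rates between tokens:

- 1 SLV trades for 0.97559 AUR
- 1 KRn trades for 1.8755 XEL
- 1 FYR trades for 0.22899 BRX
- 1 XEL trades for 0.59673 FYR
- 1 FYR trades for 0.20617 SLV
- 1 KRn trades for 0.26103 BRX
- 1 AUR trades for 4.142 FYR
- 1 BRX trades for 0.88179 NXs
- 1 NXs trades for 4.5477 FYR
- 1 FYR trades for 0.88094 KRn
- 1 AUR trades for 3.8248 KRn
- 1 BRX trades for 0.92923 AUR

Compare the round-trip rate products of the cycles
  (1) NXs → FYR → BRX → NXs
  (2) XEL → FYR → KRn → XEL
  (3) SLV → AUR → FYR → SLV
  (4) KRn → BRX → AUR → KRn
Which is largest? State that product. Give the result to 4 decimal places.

(1) 4.5477 × 0.22899 × 0.88179 = 0.91828
(2) 0.59673 × 0.88094 × 1.8755 = 0.98592
(3) 0.97559 × 4.142 × 0.20617 = 0.83311
(4) 0.26103 × 0.92923 × 3.8248 = 0.92773
Highest is cycle (2) at 0.9859 (≤1, no arbitrage).

0.9859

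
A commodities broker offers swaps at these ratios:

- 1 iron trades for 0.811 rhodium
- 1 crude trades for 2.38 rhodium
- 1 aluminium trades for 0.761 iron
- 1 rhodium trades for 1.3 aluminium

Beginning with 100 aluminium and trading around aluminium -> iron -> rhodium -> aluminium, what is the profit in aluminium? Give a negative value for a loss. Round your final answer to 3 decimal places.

-19.768

100 aluminium × 0.761 = 76.1 iron
76.1 iron × 0.811 = 61.7171 rhodium
61.7171 rhodium × 1.3 = 80.23223 aluminium
Net change: 80.23223 − 100 = -19.76777 aluminium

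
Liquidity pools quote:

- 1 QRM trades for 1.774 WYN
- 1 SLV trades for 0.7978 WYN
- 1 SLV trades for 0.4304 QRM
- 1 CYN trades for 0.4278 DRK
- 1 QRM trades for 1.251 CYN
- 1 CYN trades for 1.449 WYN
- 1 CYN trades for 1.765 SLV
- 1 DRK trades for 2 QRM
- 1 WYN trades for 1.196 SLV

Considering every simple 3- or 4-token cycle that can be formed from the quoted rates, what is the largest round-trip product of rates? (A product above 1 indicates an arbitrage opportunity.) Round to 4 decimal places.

1.0704

DRK→QRM→CYN→DRK: 2 × 1.251 × 0.4278 = 1.07036
SLV→QRM→CYN→SLV: 0.4304 × 1.251 × 1.765 = 0.95033
SLV→QRM→CYN→WYN→SLV: 0.4304 × 1.251 × 1.449 × 1.196 = 0.93310
SLV→QRM→WYN→SLV: 0.4304 × 1.774 × 1.196 = 0.91318
Maximum is DRK→QRM→CYN→DRK at 1.0704; arbitrage exists.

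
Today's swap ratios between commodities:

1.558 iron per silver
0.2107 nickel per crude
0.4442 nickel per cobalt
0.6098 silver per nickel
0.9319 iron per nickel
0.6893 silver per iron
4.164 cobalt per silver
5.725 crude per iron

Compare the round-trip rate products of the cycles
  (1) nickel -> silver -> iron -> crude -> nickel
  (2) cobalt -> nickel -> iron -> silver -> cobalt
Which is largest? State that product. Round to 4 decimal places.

1.1881

(1) 0.6098 × 1.558 × 5.725 × 0.2107 = 1.14603
(2) 0.4442 × 0.9319 × 0.6893 × 4.164 = 1.18814
Highest is cycle (2) at 1.1881 (>1, arbitrage).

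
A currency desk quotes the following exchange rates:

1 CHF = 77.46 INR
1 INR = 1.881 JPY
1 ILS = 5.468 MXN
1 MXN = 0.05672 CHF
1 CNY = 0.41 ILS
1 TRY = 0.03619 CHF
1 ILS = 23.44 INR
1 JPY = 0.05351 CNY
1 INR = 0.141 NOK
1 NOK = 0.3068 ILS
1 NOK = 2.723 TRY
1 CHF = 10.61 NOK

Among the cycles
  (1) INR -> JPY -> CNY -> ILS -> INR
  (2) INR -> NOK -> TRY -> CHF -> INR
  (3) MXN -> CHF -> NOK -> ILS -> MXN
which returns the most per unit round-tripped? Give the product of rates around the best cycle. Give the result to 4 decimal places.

1.0763

(1) 1.881 × 0.05351 × 0.41 × 23.44 = 0.96731
(2) 0.141 × 2.723 × 0.03619 × 77.46 = 1.07630
(3) 0.05672 × 10.61 × 0.3068 × 5.468 = 1.00957
Highest is cycle (2) at 1.0763 (>1, arbitrage).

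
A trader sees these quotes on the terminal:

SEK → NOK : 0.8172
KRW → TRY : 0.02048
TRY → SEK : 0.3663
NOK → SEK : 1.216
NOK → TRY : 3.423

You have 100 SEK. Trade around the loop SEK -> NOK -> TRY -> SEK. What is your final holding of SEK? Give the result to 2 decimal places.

102.46

100 SEK × 0.8172 = 81.72 NOK
81.72 NOK × 3.423 = 279.72756 TRY
279.72756 TRY × 0.3663 = 102.464205228 SEK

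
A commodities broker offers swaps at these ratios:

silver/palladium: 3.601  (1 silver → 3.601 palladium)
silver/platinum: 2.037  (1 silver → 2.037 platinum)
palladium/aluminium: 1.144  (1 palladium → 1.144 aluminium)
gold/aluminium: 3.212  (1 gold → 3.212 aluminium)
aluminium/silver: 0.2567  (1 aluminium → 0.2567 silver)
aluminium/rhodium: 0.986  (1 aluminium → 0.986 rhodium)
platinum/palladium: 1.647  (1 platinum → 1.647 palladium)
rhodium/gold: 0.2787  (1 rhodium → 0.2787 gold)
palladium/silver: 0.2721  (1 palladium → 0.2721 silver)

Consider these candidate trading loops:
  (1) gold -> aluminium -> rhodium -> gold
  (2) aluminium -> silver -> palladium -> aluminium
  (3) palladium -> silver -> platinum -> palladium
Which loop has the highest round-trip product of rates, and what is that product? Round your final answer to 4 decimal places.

(1) 3.212 × 0.986 × 0.2787 = 0.88265
(2) 0.2567 × 3.601 × 1.144 = 1.05749
(3) 0.2721 × 2.037 × 1.647 = 0.91288
Highest is cycle (2) at 1.0575 (>1, arbitrage).

1.0575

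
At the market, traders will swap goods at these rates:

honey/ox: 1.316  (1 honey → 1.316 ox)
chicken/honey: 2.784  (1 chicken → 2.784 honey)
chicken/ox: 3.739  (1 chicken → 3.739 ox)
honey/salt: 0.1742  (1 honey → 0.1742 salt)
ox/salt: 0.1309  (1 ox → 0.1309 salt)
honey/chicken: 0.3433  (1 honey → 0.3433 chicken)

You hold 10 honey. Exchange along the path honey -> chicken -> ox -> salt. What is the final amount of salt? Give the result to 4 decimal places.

1.6802

10 honey × 0.3433 = 3.433 chicken
3.433 chicken × 3.739 = 12.835987 ox
12.835987 ox × 0.1309 = 1.6802306983 salt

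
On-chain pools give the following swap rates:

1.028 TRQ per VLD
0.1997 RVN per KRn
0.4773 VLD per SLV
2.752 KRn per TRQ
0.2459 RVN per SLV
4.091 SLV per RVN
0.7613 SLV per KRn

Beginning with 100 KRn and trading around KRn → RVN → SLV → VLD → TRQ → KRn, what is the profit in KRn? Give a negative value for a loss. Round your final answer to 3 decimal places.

100 KRn × 0.1997 = 19.97 RVN
19.97 RVN × 4.091 = 81.69727 SLV
81.69727 SLV × 0.4773 = 38.994106971 VLD
38.994106971 VLD × 1.028 = 40.085941966188 TRQ
40.085941966188 TRQ × 2.752 = 110.316512290949376 KRn
Net change: 110.316512290949376 − 100 = 10.316512290949376 KRn

10.317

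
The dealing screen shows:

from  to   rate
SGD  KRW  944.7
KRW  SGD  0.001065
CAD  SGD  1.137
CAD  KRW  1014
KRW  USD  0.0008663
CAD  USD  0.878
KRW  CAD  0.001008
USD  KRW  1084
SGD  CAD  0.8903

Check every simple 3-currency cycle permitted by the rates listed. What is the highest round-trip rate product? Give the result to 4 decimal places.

1.0827

CAD→SGD→KRW→CAD: 1.137 × 944.7 × 0.001008 = 1.08272
CAD→KRW→SGD→CAD: 1014 × 0.001065 × 0.8903 = 0.96144
CAD→USD→KRW→CAD: 0.878 × 1084 × 0.001008 = 0.95937
Maximum is CAD→SGD→KRW→CAD at 1.0827; arbitrage exists.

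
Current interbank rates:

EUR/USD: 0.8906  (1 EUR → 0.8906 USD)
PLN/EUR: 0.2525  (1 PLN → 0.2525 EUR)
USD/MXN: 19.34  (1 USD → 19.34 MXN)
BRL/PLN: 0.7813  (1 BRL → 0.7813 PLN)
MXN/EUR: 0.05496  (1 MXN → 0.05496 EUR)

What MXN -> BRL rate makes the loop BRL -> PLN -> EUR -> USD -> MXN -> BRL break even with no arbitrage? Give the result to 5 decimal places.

0.29429

Known legs of the cycle: 0.7813 × 0.2525 × 0.8906 × 19.34 = 3.397960822763
For no arbitrage the full-cycle product must be 1, so the missing rate is 1 / 3.397960822763 ≈ 0.2942942.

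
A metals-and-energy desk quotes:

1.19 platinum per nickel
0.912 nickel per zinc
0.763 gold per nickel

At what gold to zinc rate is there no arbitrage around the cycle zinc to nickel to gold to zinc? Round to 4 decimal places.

Known legs of the cycle: 0.912 × 0.763 = 0.695856
For no arbitrage the full-cycle product must be 1, so the missing rate is 1 / 0.695856 ≈ 1.437079.

1.4371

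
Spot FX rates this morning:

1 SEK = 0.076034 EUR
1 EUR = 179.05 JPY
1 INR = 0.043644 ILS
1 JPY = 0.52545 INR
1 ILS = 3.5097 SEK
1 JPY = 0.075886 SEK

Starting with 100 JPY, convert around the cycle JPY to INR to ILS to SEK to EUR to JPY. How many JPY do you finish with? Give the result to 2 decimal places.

100 JPY × 0.52545 = 52.545 INR
52.545 INR × 0.043644 = 2.29327398 ILS
2.29327398 ILS × 3.5097 = 8.048703687606 SEK
8.048703687606 SEK × 0.076034 = 0.611975136183434604 EUR
0.611975136183434604 EUR × 179.05 = 109.5741481336439658462 JPY

109.57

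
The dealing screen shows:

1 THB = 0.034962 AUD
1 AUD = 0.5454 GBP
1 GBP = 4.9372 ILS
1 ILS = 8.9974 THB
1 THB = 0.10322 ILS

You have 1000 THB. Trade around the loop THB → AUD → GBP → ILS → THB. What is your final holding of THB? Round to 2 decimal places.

1000 THB × 0.034962 = 34.962 AUD
34.962 AUD × 0.5454 = 19.0682748 GBP
19.0682748 GBP × 4.9372 = 94.14388634256 ILS
94.14388634256 ILS × 8.9974 = 847.050202978549344 THB

847.05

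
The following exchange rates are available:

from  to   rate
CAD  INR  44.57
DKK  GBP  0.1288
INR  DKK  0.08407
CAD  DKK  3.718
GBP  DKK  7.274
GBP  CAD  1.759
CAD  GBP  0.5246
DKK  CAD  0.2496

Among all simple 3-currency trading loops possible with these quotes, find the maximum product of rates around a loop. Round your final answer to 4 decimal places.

DKK→CAD→GBP→DKK: 0.2496 × 0.5246 × 7.274 = 0.95246
DKK→CAD→INR→DKK: 0.2496 × 44.57 × 0.08407 = 0.93525
DKK→GBP→CAD→DKK: 0.1288 × 1.759 × 3.718 = 0.84235
Maximum is DKK→CAD→GBP→DKK at 0.9525; no arbitrage — every cycle loses value.

0.9525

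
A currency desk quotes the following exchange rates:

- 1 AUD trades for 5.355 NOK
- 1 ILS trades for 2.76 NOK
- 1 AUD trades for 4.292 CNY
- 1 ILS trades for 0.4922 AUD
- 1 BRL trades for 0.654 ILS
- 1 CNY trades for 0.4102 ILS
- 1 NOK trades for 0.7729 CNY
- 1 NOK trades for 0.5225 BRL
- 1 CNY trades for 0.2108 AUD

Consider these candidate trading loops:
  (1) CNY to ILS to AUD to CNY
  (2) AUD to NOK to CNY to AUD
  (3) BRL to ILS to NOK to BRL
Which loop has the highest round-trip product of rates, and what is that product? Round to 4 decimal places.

(1) 0.4102 × 0.4922 × 4.292 = 0.86656
(2) 5.355 × 0.7729 × 0.2108 = 0.87248
(3) 0.654 × 2.76 × 0.5225 = 0.94313
Highest is cycle (3) at 0.9431 (≤1, no arbitrage).

0.9431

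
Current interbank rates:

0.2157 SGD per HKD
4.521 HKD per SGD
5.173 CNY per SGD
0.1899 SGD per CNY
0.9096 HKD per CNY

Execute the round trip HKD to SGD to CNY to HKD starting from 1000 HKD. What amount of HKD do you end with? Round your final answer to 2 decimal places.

1000 HKD × 0.2157 = 215.7 SGD
215.7 SGD × 5.173 = 1115.8161 CNY
1115.8161 CNY × 0.9096 = 1014.94632456 HKD

1014.95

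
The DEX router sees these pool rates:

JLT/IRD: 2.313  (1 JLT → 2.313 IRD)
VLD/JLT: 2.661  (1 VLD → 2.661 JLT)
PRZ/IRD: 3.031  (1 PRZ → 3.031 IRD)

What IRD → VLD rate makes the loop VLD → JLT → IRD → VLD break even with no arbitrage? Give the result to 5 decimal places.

Known legs of the cycle: 2.661 × 2.313 = 6.154893
For no arbitrage the full-cycle product must be 1, so the missing rate is 1 / 6.154893 ≈ 0.1624724.

0.16247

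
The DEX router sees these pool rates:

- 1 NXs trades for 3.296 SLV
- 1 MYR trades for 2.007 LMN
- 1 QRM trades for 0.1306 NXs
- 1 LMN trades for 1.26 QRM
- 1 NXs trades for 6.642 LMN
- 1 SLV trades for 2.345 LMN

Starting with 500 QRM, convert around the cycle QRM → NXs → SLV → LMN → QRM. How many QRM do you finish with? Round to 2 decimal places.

635.94

500 QRM × 0.1306 = 65.3 NXs
65.3 NXs × 3.296 = 215.2288 SLV
215.2288 SLV × 2.345 = 504.711536 LMN
504.711536 LMN × 1.26 = 635.93653536 QRM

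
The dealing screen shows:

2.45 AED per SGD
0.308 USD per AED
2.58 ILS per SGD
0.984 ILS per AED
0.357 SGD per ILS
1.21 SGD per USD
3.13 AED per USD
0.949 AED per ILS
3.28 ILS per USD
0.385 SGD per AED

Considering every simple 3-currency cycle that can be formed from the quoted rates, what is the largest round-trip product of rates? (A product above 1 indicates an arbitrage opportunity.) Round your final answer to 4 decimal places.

USD→ILS→AED→USD: 3.28 × 0.949 × 0.308 = 0.95872
SGD→ILS→AED→SGD: 2.58 × 0.949 × 0.385 = 0.94264
SGD→AED→USD→SGD: 2.45 × 0.308 × 1.21 = 0.91307
SGD→AED→ILS→SGD: 2.45 × 0.984 × 0.357 = 0.86066
Maximum is USD→ILS→AED→USD at 0.9587; no arbitrage — every cycle loses value.

0.9587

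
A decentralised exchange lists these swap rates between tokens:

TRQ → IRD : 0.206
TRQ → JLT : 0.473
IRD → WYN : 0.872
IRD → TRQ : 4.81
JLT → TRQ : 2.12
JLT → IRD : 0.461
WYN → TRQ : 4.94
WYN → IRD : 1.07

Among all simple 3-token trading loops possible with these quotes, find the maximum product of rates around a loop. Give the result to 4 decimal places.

1.0488

JLT→IRD→TRQ→JLT: 0.461 × 4.81 × 0.473 = 1.04883
WYN→TRQ→IRD→WYN: 4.94 × 0.206 × 0.872 = 0.88738
Maximum is JLT→IRD→TRQ→JLT at 1.0488; arbitrage exists.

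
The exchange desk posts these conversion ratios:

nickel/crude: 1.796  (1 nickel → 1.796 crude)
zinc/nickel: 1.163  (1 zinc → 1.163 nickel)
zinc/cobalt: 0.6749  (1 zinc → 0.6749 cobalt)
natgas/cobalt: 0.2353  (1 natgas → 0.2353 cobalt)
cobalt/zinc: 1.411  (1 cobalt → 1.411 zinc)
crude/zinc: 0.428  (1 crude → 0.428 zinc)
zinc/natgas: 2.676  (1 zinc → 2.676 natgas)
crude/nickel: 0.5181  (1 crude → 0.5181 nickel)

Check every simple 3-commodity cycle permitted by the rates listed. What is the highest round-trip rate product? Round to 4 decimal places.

0.8940

zinc→nickel→crude→zinc: 1.163 × 1.796 × 0.428 = 0.89398
cobalt→zinc→natgas→cobalt: 1.411 × 2.676 × 0.2353 = 0.88845
Maximum is zinc→nickel→crude→zinc at 0.8940; no arbitrage — every cycle loses value.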